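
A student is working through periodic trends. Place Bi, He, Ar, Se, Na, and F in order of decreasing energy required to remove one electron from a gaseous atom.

He > F > Ar > Se > Bi > Na

Removing the outermost electron gets harder across a period and easier down a group.
These span different periods and groups, so the two trends combine.
Bi > Na: period and group pull opposite ways; the across-period shift dominates (703 vs 496 kJ/mol).
Se > Bi: relative to Bi, both the across-period and down-group shifts push Se's first ionization energy up.
Ar > Se: relative to Se, both the across-period and down-group shifts push Ar's first ionization energy up.
F > Ar: the two effects oppose for this pair; the down-group effect wins (1681 vs 1521 kJ/mol).
He > F: relative to F, both the across-period and down-group shifts push He's first ionization energy up.
Tabulated first ionization energy (kJ/mol): He 2372, F 1681, Na 496, Ar 1521, Se 941, Bi 703.
So from highest to lowest: He > F > Ar > Se > Bi > Na.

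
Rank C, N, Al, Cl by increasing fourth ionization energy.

Cl < C < N < Al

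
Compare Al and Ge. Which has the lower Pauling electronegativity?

Al

Al is in period 3, group 13; Ge is in period 4, group 14.
Electronegativity increases across a period and decreases down a group, tracking effective nuclear charge and atomic size.
These sit on a diagonal, where the across-period and down-group effects partly cancel.
Ge > Al: period and group pull opposite ways; the across-period shift dominates (2.01 vs 1.61).
For reference (Pauling): Al 1.61, Ge 2.01.
So Al has the lower Pauling electronegativity (Al < Ge).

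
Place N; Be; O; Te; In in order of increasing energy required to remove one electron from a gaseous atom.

In < Te < Be < O < N

Be is in period 2, group 2; N is in period 2, group 15; O is in period 2, group 16; In is in period 5, group 13; Te is in period 5, group 16.
Removing the outermost electron gets harder across a period and easier down a group.
Here both period and group differ, so the two effects have to be weighed against each other.
Te > In: Te lies to the right of In in period 5, so the across-period effect alone puts Te higher.
Be > Te: the two effects oppose for this pair; the down-group effect wins (900 vs 869 kJ/mol).
O > Be: O lies to the right of Be in period 2, so the across-period effect alone puts O higher.
N > O: this pair runs against the simple trend — see the exception note.
Note the exception: N has a higher first ionization energy than O, contrary to the simple trend — pairing an electron in O's 2p⁴ costs repulsion energy, so O ionizes more easily than half-filled N (2p³).
For reference (kJ/mol): Be 900, N 1402, O 1314, In 558, Te 869.
So from lowest to highest: In < Te < Be < O < N.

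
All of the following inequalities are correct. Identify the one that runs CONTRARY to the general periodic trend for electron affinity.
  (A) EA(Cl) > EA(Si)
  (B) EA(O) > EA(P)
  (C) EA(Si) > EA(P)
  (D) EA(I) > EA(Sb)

(C)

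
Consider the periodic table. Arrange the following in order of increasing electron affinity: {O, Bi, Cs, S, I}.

Cs < Bi < O < S < I

Adding an electron releases more energy for atoms nearer the top right (short of the noble gases).
Neither a single period nor a single group — weigh both effects.
Bi > Cs: Bi lies to the right of Cs in period 6, so the across-period effect alone puts Bi higher.
O > Bi: relative to Bi, both the across-period and down-group shifts push O's electron affinity up.
S > O: this pair runs against the simple trend — see the exception note.
I > S: the two effects oppose for this pair; the across-period effect wins (295 vs 200 kJ/mol).
Note the exception: S has a higher electron affinity than O, contrary to the simple trend — the compact 2p subshell of O repels the added electron more than S's larger 3p does.
For reference (kJ/mol): O 141, S 200, I 295, Cs 46, Bi 91.
So from lowest to highest: Cs < Bi < O < S < I.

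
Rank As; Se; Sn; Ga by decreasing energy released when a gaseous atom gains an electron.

Ga is in period 4, group 13; As is in period 4, group 15; Se is in period 4, group 16; Sn is in period 5, group 14.
Atoms with high Z_eff and room in the valence shell (especially the halogens) have the most exothermic electron affinities.
These span different periods and groups, so the two trends combine.
As > Ga: both are in period 4; the period trend gives As the larger value.
Sn > As: this pair runs against the simple trend — see the exception note.
Se > Sn: relative to Sn, both the across-period and down-group shifts push Se's electron affinity up.
Note the exception: Sn has a higher electron affinity than As, contrary to the simple trend — adding an electron to As's half-filled np³ subshell costs electron-pairing energy.
Tabulated electron affinity (kJ/mol): Ga 29, As 78, Se 195, Sn 107.
So from highest to lowest: Se > Sn > As > Ga.

Se, Sn, As, Ga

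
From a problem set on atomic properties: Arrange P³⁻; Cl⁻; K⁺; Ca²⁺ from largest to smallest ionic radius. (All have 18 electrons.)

P³⁻ > Cl⁻ > K⁺ > Ca²⁺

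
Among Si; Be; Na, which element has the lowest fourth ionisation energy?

Si

The fourth ionization energy removes an electron from the +3 ion. For each element: Si³⁺ still has 1 valence electron; Be³⁺ is already 1 electron into the core; Na³⁺ is already 2 electrons into the core.
Pulling an electron out of a noble-gas core costs far more than removing a remaining valence electron, so Na and Be sit at the high end of IE_4.
Tabulated IE_4 (kJ/mol): Si 4356, Be 21007, Na 9543.
So the fourth ionization energies run Si < Na < Be.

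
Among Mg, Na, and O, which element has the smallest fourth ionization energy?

The fourth ionization energy removes an electron from the +3 ion. For each element: Mg³⁺ is already 1 electron into the core; Na³⁺ is already 2 electrons into the core; O³⁺ still has 3 valence electrons.
Pulling an electron out of a noble-gas core costs far more than removing a remaining valence electron, so Na and Mg sit at the high end of IE_4.
Tabulated IE_4 (kJ/mol): Mg 10543, Na 9543, O 7469.
Putting it together, IE_4: O < Na < Mg.

O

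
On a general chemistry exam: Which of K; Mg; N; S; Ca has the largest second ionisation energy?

The second ionization energy removes an electron from the +1 ion. For each element: K⁺ is the bare [Ar] core; Mg⁺ still has 1 valence electron; N⁺ still has 4 valence electrons; S⁺ still has 5 valence electrons; Ca⁺ still has 1 valence electron.
Breaking into a closed-shell core is much more expensive than removing a leftover valence electron — K has the largest IE_2 here.
Valence configurations: Mg⁺ [Ne]3s¹, N⁺ [He]2s²2p², S⁺ [Ne]3s²3p³, Ca⁺ [Ar]4s¹.
Tabulated IE_2 (kJ/mol): K 3052, Mg 1451, N 2856, S 2252, Ca 1145.
Overall IE_2 order: Ca < Mg < S < N < K.

K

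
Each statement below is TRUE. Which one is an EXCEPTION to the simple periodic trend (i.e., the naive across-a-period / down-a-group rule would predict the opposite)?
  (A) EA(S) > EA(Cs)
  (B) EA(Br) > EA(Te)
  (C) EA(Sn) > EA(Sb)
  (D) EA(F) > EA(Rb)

(C)

The general trend: electron affinity increases across a period and decreases down a group.
(A) S (period 3, group 16) vs Cs (period 6, group 1): the stated order agrees with the simple trend.
(B) Br (period 4, group 17) vs Te (period 5, group 16): the stated order agrees with the simple trend.
(C) Sn (period 5, group 14) vs Sb (period 5, group 15): the stated order contradicts the simple trend.
(D) F (period 2, group 17) vs Rb (period 5, group 1): the stated order agrees with the simple trend.
The exception is (C): adding an electron to Sb's half-filled 5p³ is unfavourable, so Sn has the more exothermic EA.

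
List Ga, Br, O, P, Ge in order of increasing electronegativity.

O is in period 2, group 16; P is in period 3, group 15; Ga is in period 4, group 13; Ge is in period 4, group 14; Br is in period 4, group 17.
EN rises left→right (higher Z_eff, smaller atoms) and falls top→bottom (larger, more shielded atoms).
Here both period and group differ, so the two effects have to be weighed against each other.
Ge > Ga: both are in period 4; the period trend gives Ge the larger value.
P > Ge: relative to Ge, both the across-period and down-group shifts push P's electronegativity up.
Br > P: period and group pull opposite ways; the across-period shift dominates (2.96 vs 2.19).
O > Br: period and group pull opposite ways; the down-group shift dominates (3.44 vs 2.96).
Approximate values (Pauling): O 3.44, P 2.19, Ga 1.81, Ge 2.01, Br 2.96.
So from lowest to highest: Ga < Ge < P < Br < O.

Ga < Ge < P < Br < O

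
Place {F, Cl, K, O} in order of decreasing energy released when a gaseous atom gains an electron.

Cl, F, O, K

Adding an electron releases more energy for atoms nearer the top right (short of the noble gases).
Here both period and group differ, so the two effects have to be weighed against each other.
O > K: relative to K, both the across-period and down-group shifts push O's electron affinity up.
F > O: F lies to the right of O in period 2, so the across-period effect alone puts F higher.
Cl > F: this pair runs against the simple trend — see the exception note.
Note the exception: Cl has a higher electron affinity than F, contrary to the simple trend — F's small 2p subshell makes the incoming electron feel strong e⁻–e⁻ repulsion, so Cl actually releases more energy on gaining an electron.
Approximate values (kJ/mol): O 141, F 328, Cl 349, K 48.
So from highest to lowest: Cl > F > O > K.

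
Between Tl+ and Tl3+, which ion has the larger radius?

Tl+

Both ions have Z = 81 protons, but Tl3+ has lost more electrons, so its remaining electrons feel a larger effective nuclear charge per electron and are pulled in more tightly.
Higher positive charge → smaller ion, so Tl+ > Tl3+.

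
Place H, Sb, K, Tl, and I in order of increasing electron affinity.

Adding an electron releases more energy for atoms nearer the top right (short of the noble gases).
Here both period and group differ, so the two effects have to be weighed against each other.
K > Tl: period and group pull opposite ways; the down-group shift dominates (48 vs 19 kJ/mol).
H > K: they share group 1; the group trend gives H the larger value.
Sb > H: period and group pull opposite ways; the across-period shift dominates (103 vs 73 kJ/mol).
I > Sb: I lies to the right of Sb in period 5, so the across-period effect alone puts I higher.
Approximate values (kJ/mol): H 73, K 48, Sb 103, I 295, Tl 19.
So from lowest to highest: Tl < K < H < Sb < I.

Tl, K, H, Sb, I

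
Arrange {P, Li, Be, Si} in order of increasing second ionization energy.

Si < Be < P < Li

IE_2 is the cost of taking one more electron from the +1 cation: P⁺ still has 4 valence electrons; Li⁺ is the bare [He] core; Be⁺ still has 1 valence electron; Si⁺ still has 3 valence electrons.
Core electrons are held far more tightly than valence electrons, so Li tops the IE_2 order.
Valence configurations: P⁺ [Ne]3s²3p², Be⁺ [He]2s¹, Si⁺ [Ne]3s²3p¹.
Tabulated IE_2 (kJ/mol): P 1907, Li 7298, Be 1757, Si 1577.
Overall IE_2 order: Si < Be < P < Li.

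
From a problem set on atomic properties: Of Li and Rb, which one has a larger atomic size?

Rb

Atomic radius shrinks across a period as nuclear charge pulls the same shell inward, and grows down a group as new shells are added.
All are in group 1, so atomic radius increases down the group.
So Rb has the larger atomic size (Rb > Li).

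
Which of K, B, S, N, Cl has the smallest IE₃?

After 2 electrons have been removed, what remains? K²⁺ is already 1 electron into the core; B²⁺ still has 1 valence electron; S²⁺ still has 4 valence electrons; N²⁺ still has 3 valence electrons; Cl²⁺ still has 5 valence electrons.
Usually core removal costs more than valence removal, but here the competition is close: a tightly held n=2 valence electron can cost more to remove than an n=3 core electron, so the actual values have to decide it.
Valence configurations: B²⁺ [He]2s¹, S²⁺ [Ne]3s²3p², N²⁺ [He]2s²2p¹, Cl²⁺ [Ne]3s²3p³.
Tabulated IE_3 (kJ/mol): K 4420, B 3660, S 3357, N 4578, Cl 3822.
Hence IE_3: S < B < Cl < K < N.

S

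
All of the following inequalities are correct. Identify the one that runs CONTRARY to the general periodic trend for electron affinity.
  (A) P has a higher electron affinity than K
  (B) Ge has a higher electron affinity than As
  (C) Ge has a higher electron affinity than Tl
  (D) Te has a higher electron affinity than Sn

(B)

The general trend: electron affinity increases across a period and decreases down a group.
(A) P (period 3, group 15) vs K (period 4, group 1): the stated order agrees with the simple trend.
(B) Ge (period 4, group 14) vs As (period 4, group 15): the stated order contradicts the simple trend.
(C) Ge (period 4, group 14) vs Tl (period 6, group 13): the stated order agrees with the simple trend.
(D) Te (period 5, group 16) vs Sn (period 5, group 14): the stated order agrees with the simple trend.
The exception is (B): adding an electron to As's half-filled 4p³ is unfavourable, so Ge (4p²) has the more exothermic EA.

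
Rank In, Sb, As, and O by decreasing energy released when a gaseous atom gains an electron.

O > Sb > As > In

O is in period 2, group 16; As is in period 4, group 15; In is in period 5, group 13; Sb is in period 5, group 15.
Electron affinity generally becomes more exothermic across a period toward the halogens and less exothermic down a group.
Neither a single period nor a single group — weigh both effects.
As > In: relative to In, both the across-period and down-group shifts push As's electron affinity up.
Sb > As: this pair runs against the simple trend — see the exception note.
O > Sb: both effects reinforce here, so O is clearly the higher of the two.
Note the exception: Sb has a higher electron affinity than As, contrary to the simple trend — both are half-filled np³, but the pairing/repulsion penalty for the added electron shrinks as the p orbitals become larger and more diffuse down the group, and for Sb that outweighs the weaker nuclear attraction.
Tabulated electron affinity (kJ/mol): O 141, As 78, In 29, Sb 103.
So from highest to lowest: O > Sb > As > In.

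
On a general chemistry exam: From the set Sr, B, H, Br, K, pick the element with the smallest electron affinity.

Adding an electron releases more energy for atoms nearer the top right (short of the noble gases).
These span different periods and groups, so the two trends combine.
B > Sr: both effects reinforce here, so B is clearly the higher of the two.
K > B: this pair runs against the simple trend — see the exception note.
H > K: H sits above K in group 1, so the down-group effect alone puts H higher.
Br > H: period and group pull opposite ways; the across-period shift dominates (325 vs 73 kJ/mol).
Note the exception: K has a higher electron affinity than B, contrary to the simple trend — B's ns²np¹ configuration gives only a small electron affinity — the sparsely filled np subshell binds an added electron weakly.
For reference (kJ/mol): H 73, B 27, K 48, Br 325, Sr 5.
The smallest electron affinity among these belongs to Sr.

Sr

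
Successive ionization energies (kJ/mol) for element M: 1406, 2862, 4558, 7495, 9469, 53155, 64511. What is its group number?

Look for the largest jump between consecutive ionization energies: IE6/IE5 ≈ 5.6, far larger than any earlier ratio.
That jump marks the point where a core electron is being removed. So the atom has 5 valence electrons.
A main-group element with 5 valence electrons is in group 15.

Group 15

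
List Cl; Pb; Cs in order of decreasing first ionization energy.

Cl, Pb, Cs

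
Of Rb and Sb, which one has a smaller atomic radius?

Sb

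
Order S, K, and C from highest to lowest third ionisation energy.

C > K > S

The third ionization energy removes an electron from the +2 ion. For each element: S²⁺ still has 4 valence electrons; K²⁺ is already 1 electron into the core; C²⁺ still has 2 valence electrons.
Usually core removal costs more than valence removal, but here the competition is close: a tightly held n=2 valence electron can cost more to remove than an n=3 core electron, so the actual values have to decide it.
Valence configurations: S²⁺ [Ne]3s²3p², C²⁺ [He]2s².
Tabulated IE_3 (kJ/mol): S 3357, K 4420, C 4620.
Overall IE_3 order: S < K < C.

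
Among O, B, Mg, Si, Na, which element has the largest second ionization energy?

The second ionization energy removes an electron from the +1 ion. For each element: O⁺ still has 5 valence electrons; B⁺ still has 2 valence electrons; Mg⁺ still has 1 valence electron; Si⁺ still has 3 valence electrons; Na⁺ is the bare [Ne] core.
Breaking into a closed-shell core is much more expensive than removing a leftover valence electron — Na has the largest IE_2 here.
Valence configurations: O⁺ [He]2s²2p³, B⁺ [He]2s², Mg⁺ [Ne]3s¹, Si⁺ [Ne]3s²3p¹.
Tabulated IE_2 (kJ/mol): O 3388, B 2427, Mg 1451, Si 1577, Na 4562.
Hence IE_2: Mg < Si < B < O < Na.

Na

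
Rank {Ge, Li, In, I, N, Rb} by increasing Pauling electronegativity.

Li is in period 2, group 1; N is in period 2, group 15; Ge is in period 4, group 14; Rb is in period 5, group 1; In is in period 5, group 13; I is in period 5, group 17.
Smaller atoms with higher effective nuclear charge are more electronegative.
Here both period and group differ, so the two effects have to be weighed against each other.
Li > Rb: they share group 1; the group trend gives Li the larger value.
In > Li: the two effects oppose for this pair; the across-period effect wins (1.78 vs 0.98).
Ge > In: both effects reinforce here, so Ge is clearly the higher of the two.
I > Ge: period and group pull opposite ways; the across-period shift dominates (2.66 vs 2.01).
N > I: period and group pull opposite ways; the down-group shift dominates (3.04 vs 2.66).
Approximate values (Pauling): Li 0.98, N 3.04, Ge 2.01, Rb 0.82, In 1.78, I 2.66.
So from lowest to highest: Rb < Li < In < Ge < I < N.

Rb < Li < In < Ge < I < N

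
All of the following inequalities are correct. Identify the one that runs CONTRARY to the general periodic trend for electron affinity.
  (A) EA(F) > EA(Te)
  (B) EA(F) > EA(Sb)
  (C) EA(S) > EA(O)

(C)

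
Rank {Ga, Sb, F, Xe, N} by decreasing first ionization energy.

F > N > Xe > Sb > Ga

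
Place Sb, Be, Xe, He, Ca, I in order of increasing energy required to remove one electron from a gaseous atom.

Ca < Sb < Be < I < Xe < He

Across a period the outer electron is held more tightly (higher IE₁); down a group it sits in a higher shell, more shielded, and comes off more easily.
Neither a single period nor a single group — weigh both effects.
Sb > Ca: period and group pull opposite ways; the across-period shift dominates (831 vs 590 kJ/mol).
Be > Sb: period and group pull opposite ways; the down-group shift dominates (900 vs 831 kJ/mol).
I > Be: the two effects oppose for this pair; the across-period effect wins (1008 vs 900 kJ/mol).
Xe > I: Xe lies to the right of I in period 5, so the across-period effect alone puts Xe higher.
He > Xe: He sits above Xe in group 18, so the down-group effect alone puts He higher.
Tabulated first ionization energy (kJ/mol): He 2372, Be 900, Ca 590, Sb 831, I 1008, Xe 1170.
So from lowest to highest: Ca < Sb < Be < I < Xe < He.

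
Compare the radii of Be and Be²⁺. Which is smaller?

Be²⁺

Forming Be²⁺ removes 2 electrons from Be. Fewer electrons for the same nuclear charge means less shielding and a higher Z_eff on the remaining electrons, and for main-group metals the entire outer shell is lost.
A cation is smaller than its parent atom: Be²⁺ < Be.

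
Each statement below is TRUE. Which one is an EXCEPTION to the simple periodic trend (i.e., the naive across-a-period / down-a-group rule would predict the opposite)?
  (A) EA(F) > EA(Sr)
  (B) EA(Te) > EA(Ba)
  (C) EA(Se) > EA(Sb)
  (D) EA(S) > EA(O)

The general trend: electron affinity increases across a period and decreases down a group.
(A) F (period 2, group 17) vs Sr (period 5, group 2): the stated order agrees with the simple trend.
(B) Te (period 5, group 16) vs Ba (period 6, group 2): the stated order agrees with the simple trend.
(C) Se (period 4, group 16) vs Sb (period 5, group 15): the stated order agrees with the simple trend.
(D) S (period 3, group 16) vs O (period 2, group 16): the stated order contradicts the simple trend.
The exception is (D): the compact 2p subshell of O repels the added electron more than S's larger 3p does.

(D)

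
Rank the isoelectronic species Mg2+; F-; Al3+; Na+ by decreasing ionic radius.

F- > Na+ > Mg2+ > Al3+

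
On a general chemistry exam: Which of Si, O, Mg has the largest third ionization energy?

The third ionization energy removes an electron from the +2 ion. For each element: Si²⁺ still has 2 valence electrons; O²⁺ still has 4 valence electrons; Mg²⁺ is the bare [Ne] core.
Breaking into a closed-shell core is much more expensive than removing a leftover valence electron — Mg has the largest IE_3 here.
Valence configurations: Si²⁺ [Ne]3s², O²⁺ [He]2s²2p².
Approximate IE_3 values (kJ/mol): Si 3232, O 5300, Mg 7733.
Putting it together, IE_3: Si < O < Mg.

Mg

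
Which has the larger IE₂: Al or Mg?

Al

IE_2 is the cost of taking one more electron from the +1 cation: Al⁺ still has 2 valence electrons; Mg⁺ still has 1 valence electron.
All are still removing valence electrons, so compare the +1 ions as you would atoms: IE_2 generally rises across a period (higher Z_eff) and falls down a group (larger shell), subject to the usual subshell exceptions.
Valence configurations: Al⁺ [Ne]3s², Mg⁺ [Ne]3s¹.
The numbers (kJ/mol): Al 1817, Mg 1451.
So the second ionization energies run Mg < Al.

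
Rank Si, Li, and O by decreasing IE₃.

Li > O > Si

After 2 electrons have been removed, what remains? Si²⁺ still has 2 valence electrons; Li²⁺ is already 1 electron into the core; O²⁺ still has 4 valence electrons.
Pulling an electron out of a noble-gas core costs far more than removing a remaining valence electron, so Li sits at the high end of IE_3.
Valence configurations: Si²⁺ [Ne]3s², O²⁺ [He]2s²2p².
Tabulated IE_3 (kJ/mol): Si 3232, Li 11815, O 5300.
Overall IE_3 order: Si < O < Li.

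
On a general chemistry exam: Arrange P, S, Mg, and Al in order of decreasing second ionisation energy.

S > P > Al > Mg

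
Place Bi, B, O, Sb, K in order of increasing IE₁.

B is in period 2, group 13; O is in period 2, group 16; K is in period 4, group 1; Sb is in period 5, group 15; Bi is in period 6, group 15.
Removing the outermost electron gets harder across a period and easier down a group.
Here both period and group differ, so the two effects have to be weighed against each other.
Bi > K: the two effects oppose for this pair; the across-period effect wins (703 vs 419 kJ/mol).
B > Bi: period and group pull opposite ways; the down-group shift dominates (801 vs 703 kJ/mol).
Sb > B: the two effects oppose for this pair; the across-period effect wins (831 vs 801 kJ/mol).
O > Sb: relative to Sb, both the across-period and down-group shifts push O's first ionization energy up.
Approximate values (kJ/mol): B 801, O 1314, K 419, Sb 831, Bi 703.
So from lowest to highest: K < Bi < B < Sb < O.

K, Bi, B, Sb, O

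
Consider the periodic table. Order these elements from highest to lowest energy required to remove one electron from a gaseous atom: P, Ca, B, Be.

P, Be, B, Ca

Be is in period 2, group 2; B is in period 2, group 13; P is in period 3, group 15; Ca is in period 4, group 2.
IE₁ increases left→right with effective nuclear charge and decreases top→bottom as the valence shell moves farther out.
These span different periods and groups, so the two trends combine.
B > Ca: both effects reinforce here, so B is clearly the higher of the two.
Be > B: this pair runs against the simple trend — see the exception note.
P > Be: the two effects oppose for this pair; the across-period effect wins (1012 vs 900 kJ/mol).
Note the exception: Be has a higher first ionization energy than B, contrary to the simple trend — removing B's lone 2p electron is easier than breaking Be's filled 2s².
For reference (kJ/mol): Be 900, B 801, P 1012, Ca 590.
So from highest to lowest: P > Be > B > Ca.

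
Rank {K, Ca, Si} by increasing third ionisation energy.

After 2 electrons have been removed, what remains? K²⁺ is already 1 electron into the core; Ca²⁺ is the bare [Ar] core; Si²⁺ still has 2 valence electrons.
Pulling an electron out of a noble-gas core costs far more than removing a remaining valence electron, so K and Ca sit at the high end of IE_3.
Approximate IE_3 values (kJ/mol): K 4420, Ca 4912, Si 3232.
Hence IE_3: Si < K < Ca.

Si < K < Ca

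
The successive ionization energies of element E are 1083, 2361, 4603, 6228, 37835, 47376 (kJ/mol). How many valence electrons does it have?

Look for the largest jump between consecutive ionization energies: IE5/IE4 ≈ 6.1, far larger than any earlier ratio.
That jump marks the point where a core electron is being removed. So the atom has 4 valence electrons.

4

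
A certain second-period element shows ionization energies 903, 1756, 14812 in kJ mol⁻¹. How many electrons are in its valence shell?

2

Look for the largest jump between consecutive ionization energies: IE3/IE2 ≈ 8.4, far larger than any earlier ratio.
That jump marks the point where a core electron is being removed. So the atom has 2 valence electrons.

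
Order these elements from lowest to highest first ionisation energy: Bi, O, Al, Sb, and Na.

Na, Al, Bi, Sb, O

O is in period 2, group 16; Na is in period 3, group 1; Al is in period 3, group 13; Sb is in period 5, group 15; Bi is in period 6, group 15.
Across a period the outer electron is held more tightly (higher IE₁); down a group it sits in a higher shell, more shielded, and comes off more easily.
These span different periods and groups, so the two trends combine.
Al > Na: both are in period 3; the period trend gives Al the larger value.
Bi > Al: period and group pull opposite ways; the across-period shift dominates (703 vs 578 kJ/mol).
Sb > Bi: they share group 15; the group trend gives Sb the larger value.
O > Sb: both effects reinforce here, so O is clearly the higher of the two.
Tabulated first ionization energy (kJ/mol): O 1314, Na 496, Al 578, Sb 831, Bi 703.
So from lowest to highest: Na < Al < Bi < Sb < O.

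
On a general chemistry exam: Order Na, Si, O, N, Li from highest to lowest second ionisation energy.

Li, Na, O, N, Si

IE_2 is the cost of taking one more electron from the +1 cation: Na⁺ is the bare [Ne] core; Si⁺ still has 3 valence electrons; O⁺ still has 5 valence electrons; N⁺ still has 4 valence electrons; Li⁺ is the bare [He] core.
Pulling an electron out of a noble-gas core costs far more than removing a remaining valence electron, so Na and Li sit at the high end of IE_2.
Valence configurations: Si⁺ [Ne]3s²3p¹, O⁺ [He]2s²2p³, N⁺ [He]2s²2p².
The numbers (kJ/mol): Na 4562, Si 1577, O 3388, N 2856, Li 7298.
So the second ionization energies run Si < N < O < Na < Li.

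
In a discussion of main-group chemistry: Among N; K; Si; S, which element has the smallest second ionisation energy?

Consider each +1 ion: N⁺ still has 4 valence electrons; K⁺ is the bare [Ar] core; Si⁺ still has 3 valence electrons; S⁺ still has 5 valence electrons.
Breaking into a closed-shell core is much more expensive than removing a leftover valence electron — K has the largest IE_2 here.
Valence configurations: N⁺ [He]2s²2p², Si⁺ [Ne]3s²3p¹, S⁺ [Ne]3s²3p³.
Approximate IE_2 values (kJ/mol): N 2856, K 3052, Si 1577, S 2252.
Overall IE_2 order: Si < S < N < K.

Si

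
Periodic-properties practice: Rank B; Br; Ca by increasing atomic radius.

B < Br < Ca

Radius decreases left→right (rising Z_eff, same n) and increases top→bottom (higher n).
Here both period and group differ, so the two effects have to be weighed against each other.
Br > B: the two effects oppose for this pair; the down-group effect wins (114 vs 85 pm).
Ca > Br: both are in period 4; the period trend gives Ca the larger value.
For reference (pm): B 85, Ca 171, Br 114.
So from smallest to largest: B < Br < Ca.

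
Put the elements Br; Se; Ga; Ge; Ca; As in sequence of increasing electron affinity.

Ca < Ga < As < Ge < Se < Br

Ca is in period 4, group 2; Ga is in period 4, group 13; Ge is in period 4, group 14; As is in period 4, group 15; Se is in period 4, group 16; Br is in period 4, group 17.
Adding an electron releases more energy for atoms nearer the top right (short of the noble gases).
All lie in period 4; the across-period trend (electron affinity increases left to right) applies, with the exception below.
Note the exception: Ge has a higher electron affinity than As, contrary to the simple trend — adding an electron to As's half-filled 4p³ is unfavourable, so Ge (4p²) has the more exothermic EA.
Approximate values (kJ/mol): Ca 2, Ga 29, Ge 119, As 78, Se 195, Br 325.
So from lowest to highest: Ca < Ga < As < Ge < Se < Br.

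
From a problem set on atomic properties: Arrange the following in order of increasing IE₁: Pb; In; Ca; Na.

Na is in period 3, group 1; Ca is in period 4, group 2; In is in period 5, group 13; Pb is in period 6, group 14.
Removing the outermost electron gets harder across a period and easier down a group.
These sit on a diagonal, where the across-period and down-group effects partly cancel.
In > Na: the two effects oppose for this pair; the across-period effect wins (558 vs 496 kJ/mol).
Ca > In: the two effects oppose for this pair; the down-group effect wins (590 vs 558 kJ/mol).
Pb > Ca: period and group pull opposite ways; the across-period shift dominates (716 vs 590 kJ/mol).
Tabulated first ionization energy (kJ/mol): Na 496, Ca 590, In 558, Pb 716.
So from lowest to highest: Na < In < Ca < Pb.

Na < In < Ca < Pb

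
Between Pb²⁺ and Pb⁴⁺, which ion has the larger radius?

Both ions have Z = 82 protons, but Pb⁴⁺ has lost more electrons, so its remaining electrons feel a larger effective nuclear charge per electron and are pulled in more tightly.
Higher positive charge → smaller ion, so Pb²⁺ > Pb⁴⁺.

Pb²⁺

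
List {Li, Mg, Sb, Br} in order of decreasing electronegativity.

Br > Sb > Mg > Li

Li is in period 2, group 1; Mg is in period 3, group 2; Br is in period 4, group 17; Sb is in period 5, group 15.
EN rises left→right (higher Z_eff, smaller atoms) and falls top→bottom (larger, more shielded atoms).
Here both period and group differ, so the two effects have to be weighed against each other.
Mg > Li: period and group pull opposite ways; the across-period shift dominates (1.31 vs 0.98).
Sb > Mg: period and group pull opposite ways; the across-period shift dominates (2.05 vs 1.31).
Br > Sb: relative to Sb, both the across-period and down-group shifts push Br's electronegativity up.
Tabulated electronegativity (Pauling): Li 0.98, Mg 1.31, Br 2.96, Sb 2.05.
So from highest to lowest: Br > Sb > Mg > Li.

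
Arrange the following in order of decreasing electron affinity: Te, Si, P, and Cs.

Atoms with high Z_eff and room in the valence shell (especially the halogens) have the most exothermic electron affinities.
Here both period and group differ, so the two effects have to be weighed against each other.
P > Cs: relative to Cs, both the across-period and down-group shifts push P's electron affinity up.
Si > P: this pair runs against the simple trend — see the exception note.
Te > Si: the two effects oppose for this pair; the across-period effect wins (190 vs 134 kJ/mol).
Note the exception: Si has a higher electron affinity than P, contrary to the simple trend — adding an electron to P's half-filled 3p³ is unfavourable, so Si (3p²) has the more exothermic EA.
For reference (kJ/mol): Si 134, P 72, Te 190, Cs 46.
So from highest to lowest: Te > Si > P > Cs.

Te, Si, P, Cs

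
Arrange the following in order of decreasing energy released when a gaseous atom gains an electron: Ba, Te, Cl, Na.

Cl, Te, Na, Ba

Na is in period 3, group 1; Cl is in period 3, group 17; Te is in period 5, group 16; Ba is in period 6, group 2.
EA tends to increase across a period and decrease down a group, though the pattern is less regular than for IE or radius.
Here both period and group differ, so the two effects have to be weighed against each other.
Na > Ba: period and group pull opposite ways; the down-group shift dominates (53 vs 14 kJ/mol).
Te > Na: period and group pull opposite ways; the across-period shift dominates (190 vs 53 kJ/mol).
Cl > Te: relative to Te, both the across-period and down-group shifts push Cl's electron affinity up.
For reference (kJ/mol): Na 53, Cl 349, Te 190, Ba 14.
So from highest to lowest: Cl > Te > Na > Ba.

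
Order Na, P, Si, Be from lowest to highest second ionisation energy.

Si, Be, P, Na

The second ionization energy removes an electron from the +1 ion. For each element: Na⁺ is the bare [Ne] core; P⁺ still has 4 valence electrons; Si⁺ still has 3 valence electrons; Be⁺ still has 1 valence electron.
Core electrons are held far more tightly than valence electrons, so Na tops the IE_2 order.
Valence configurations: P⁺ [Ne]3s²3p², Si⁺ [Ne]3s²3p¹, Be⁺ [He]2s¹.
Tabulated IE_2 (kJ/mol): Na 4562, P 1907, Si 1577, Be 1757.
So the second ionization energies run Si < Be < P < Na.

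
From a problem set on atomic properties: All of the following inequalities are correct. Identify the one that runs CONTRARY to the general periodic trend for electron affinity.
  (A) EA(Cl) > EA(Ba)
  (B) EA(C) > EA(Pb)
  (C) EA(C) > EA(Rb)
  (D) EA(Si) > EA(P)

(D)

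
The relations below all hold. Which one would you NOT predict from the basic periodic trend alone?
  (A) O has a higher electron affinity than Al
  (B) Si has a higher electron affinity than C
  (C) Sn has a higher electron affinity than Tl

(B)

The general trend: electron affinity increases across a period and decreases down a group.
(A) O (period 2, group 16) vs Al (period 3, group 13): the stated order agrees with the simple trend.
(B) Si (period 3, group 14) vs C (period 2, group 14): the stated order contradicts the simple trend.
(C) Sn (period 5, group 14) vs Tl (period 6, group 13): the stated order agrees with the simple trend.
The exception is (B): Si's larger, more diffuse 3p orbitals accept an added electron slightly more readily than C's compact 2p.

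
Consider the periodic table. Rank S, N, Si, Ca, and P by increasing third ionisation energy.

IE_3 is the cost of taking one more electron from the +2 cation: S²⁺ still has 4 valence electrons; N²⁺ still has 3 valence electrons; Si²⁺ still has 2 valence electrons; Ca²⁺ is the bare [Ar] core; P²⁺ still has 3 valence electrons.
Core electrons are held far more tightly than valence electrons, so Ca tops the IE_3 order.
Valence configurations: S²⁺ [Ne]3s²3p², N²⁺ [He]2s²2p¹, Si²⁺ [Ne]3s², P²⁺ [Ne]3s²3p¹.
P²⁺ loses a lone 3p electron whereas Si²⁺ must break into a filled 3s² pair, so IE_3(Si) > IE_3(P) even though P has the higher nuclear charge.
The numbers (kJ/mol): S 3357, N 4578, Si 3232, Ca 4912, P 2914.
Hence IE_3: P < Si < S < N < Ca.

P, Si, S, N, Ca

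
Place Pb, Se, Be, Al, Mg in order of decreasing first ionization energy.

Be is in period 2, group 2; Mg is in period 3, group 2; Al is in period 3, group 13; Se is in period 4, group 16; Pb is in period 6, group 14.
Across a period the outer electron is held more tightly (higher IE₁); down a group it sits in a higher shell, more shielded, and comes off more easily.
Here both period and group differ, so the two effects have to be weighed against each other.
Pb > Al: period and group pull opposite ways; the across-period shift dominates (716 vs 578 kJ/mol).
Mg > Pb: the two effects oppose for this pair; the down-group effect wins (738 vs 716 kJ/mol).
Be > Mg: they share group 2; the group trend gives Be the larger value.
Se > Be: period and group pull opposite ways; the across-period shift dominates (941 vs 900 kJ/mol).
Note the exception: Mg has a higher first ionization energy than Al, contrary to the simple trend — Al's single 3p electron is easier to remove than one from Mg's filled 3s².
For reference (kJ/mol): Be 900, Mg 738, Al 578, Se 941, Pb 716.
So from highest to lowest: Se > Be > Mg > Pb > Al.

Se, Be, Mg, Pb, Al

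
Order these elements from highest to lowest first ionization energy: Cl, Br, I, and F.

F is in period 2, group 17; Cl is in period 3, group 17; Br is in period 4, group 17; I is in period 5, group 17.
IE₁ increases left→right with effective nuclear charge and decreases top→bottom as the valence shell moves farther out.
All are in group 17, so first ionization energy increases up the group.
So from highest to lowest: F > Cl > Br > I.

F, Cl, Br, I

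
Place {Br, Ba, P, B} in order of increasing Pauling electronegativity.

Ba < B < P < Br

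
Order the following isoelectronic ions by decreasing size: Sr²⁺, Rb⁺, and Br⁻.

All of these have 36 electrons, so size is governed by nuclear charge alone: the more protons, the stronger the pull on the same electron cloud, and the smaller the ion.
Nuclear charges: Sr²⁺ (Z=38), Rb⁺ (Z=37), Br⁻ (Z=35).
Largest to smallest: Br⁻ > Rb⁺ > Sr²⁺.

Br⁻ > Rb⁺ > Sr²⁺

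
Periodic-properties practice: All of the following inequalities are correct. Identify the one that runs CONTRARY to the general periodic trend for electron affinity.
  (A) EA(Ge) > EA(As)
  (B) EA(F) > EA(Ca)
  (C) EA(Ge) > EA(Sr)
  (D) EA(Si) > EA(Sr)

(A)

The general trend: electron affinity increases across a period and decreases down a group.
(A) Ge (period 4, group 14) vs As (period 4, group 15): the stated order contradicts the simple trend.
(B) F (period 2, group 17) vs Ca (period 4, group 2): the stated order agrees with the simple trend.
(C) Ge (period 4, group 14) vs Sr (period 5, group 2): the stated order agrees with the simple trend.
(D) Si (period 3, group 14) vs Sr (period 5, group 2): the stated order agrees with the simple trend.
The exception is (A): adding an electron to As's half-filled 4p³ is unfavourable, so Ge (4p²) has the more exothermic EA.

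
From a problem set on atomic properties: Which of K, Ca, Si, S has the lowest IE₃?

After 2 electrons have been removed, what remains? K²⁺ is already 1 electron into the core; Ca²⁺ is the bare [Ar] core; Si²⁺ still has 2 valence electrons; S²⁺ still has 4 valence electrons.
Core electrons are held far more tightly than valence electrons, so K and Ca top the IE_3 order.
Valence configurations: Si²⁺ [Ne]3s², S²⁺ [Ne]3s²3p².
The numbers (kJ/mol): K 4420, Ca 4912, Si 3232, S 3357.
So the third ionization energies run Si < S < K < Ca.

Si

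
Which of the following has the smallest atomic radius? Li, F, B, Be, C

F

Atomic radius shrinks across a period as nuclear charge pulls the same shell inward, and grows down a group as new shells are added.
All lie in period 2, so atomic radius increases right to left.
The smallest atomic radius among these belongs to F.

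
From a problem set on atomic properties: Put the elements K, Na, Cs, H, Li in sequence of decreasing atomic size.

Cs > K > Na > Li > H

Moving right in a period, electrons are added to the same shell under a stronger nuclear pull, so atoms get smaller; moving down, a new shell is opened and atoms get larger.
All are in group 1, so atomic radius increases down the group.
So from largest to smallest: Cs > K > Na > Li > H.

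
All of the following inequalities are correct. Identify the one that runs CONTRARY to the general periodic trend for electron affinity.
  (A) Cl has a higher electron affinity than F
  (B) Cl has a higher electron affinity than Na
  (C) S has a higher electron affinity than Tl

(A)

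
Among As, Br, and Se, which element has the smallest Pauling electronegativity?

As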